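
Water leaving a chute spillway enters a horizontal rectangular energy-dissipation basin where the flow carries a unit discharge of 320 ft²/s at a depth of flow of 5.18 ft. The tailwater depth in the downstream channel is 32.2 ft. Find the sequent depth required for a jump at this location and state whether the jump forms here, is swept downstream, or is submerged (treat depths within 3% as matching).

y₂ = 32.5 ft; the jump forms here

V₁ = q/y₁ = 320/5.18 = 61.8 ft/s. Fr₁ = V₁/√(g·y₁) = 61.8/√(32.2×5.18) = 4.78.
By Bélanger, y₂/y₁ = ½[√(1 + 8Fr₁²) − 1] = ½[√184.0 − 1] = 6.28.
y₂ = 6.28 × 5.18 = 32.5 ft.
Tailwater y_tw = 32.2 ft: y_tw ≈ y₂, so the jump forms here.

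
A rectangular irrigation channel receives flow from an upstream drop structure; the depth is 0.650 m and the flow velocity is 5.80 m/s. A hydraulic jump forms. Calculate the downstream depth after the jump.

y₂ = 1.81 m

Fr₁ = V₁/√(g·y₁) = 5.80/√(9.81×0.650) = 2.30.
From the momentum equation for a rectangular channel, y₂/y₁ = ½[√(1 + 8Fr₁²) − 1] = ½[√43.20 − 1] = 2.79.
y₂ = 2.79 × 0.650 = 1.81 m.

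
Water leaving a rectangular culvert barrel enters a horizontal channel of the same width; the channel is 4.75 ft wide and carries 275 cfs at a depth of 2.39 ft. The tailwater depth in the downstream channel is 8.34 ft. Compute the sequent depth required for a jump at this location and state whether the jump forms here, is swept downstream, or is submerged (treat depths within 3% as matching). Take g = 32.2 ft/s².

q = Q/b = 275/4.75 = 57.9 ft²/s; V₁ = q/y₁ = 24.2 ft/s. Fr₁ = V₁/√(g·y₁) = 2.76.
By Bélanger, y₂/y₁ = ½[√(1 + 8Fr₁²) − 1] = ½[√62.00 − 1] = 3.44.
y₂ = 3.44 × 2.39 = 8.21 ft.
Tailwater y_tw = 8.34 ft: y_tw ≈ y₂, so the jump forms here.

y₂ = 8.21 ft; the jump forms here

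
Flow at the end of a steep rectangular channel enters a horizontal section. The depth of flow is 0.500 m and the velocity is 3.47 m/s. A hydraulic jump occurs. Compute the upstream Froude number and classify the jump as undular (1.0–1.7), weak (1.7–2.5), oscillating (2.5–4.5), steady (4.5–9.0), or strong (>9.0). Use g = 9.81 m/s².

Fr₁ = 1.57; undular jump

Fr₁ = V₁/√(g·y₁) = 3.47/√(9.81×0.500) = 1.57.
Fr₁ = 1.57 lies in the undular range.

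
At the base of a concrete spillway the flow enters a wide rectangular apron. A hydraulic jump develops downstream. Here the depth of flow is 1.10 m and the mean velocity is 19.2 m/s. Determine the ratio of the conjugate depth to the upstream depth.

y₂/y₁ = 7.78

Fr₁ = V₁/√(g·y₁) = 19.2/√(9.81×1.10) = 5.84.
Bélanger equation: y₂/y₁ = ½[√(1 + 8Fr₁²) − 1] = ½[√274.3 − 1] = 7.78.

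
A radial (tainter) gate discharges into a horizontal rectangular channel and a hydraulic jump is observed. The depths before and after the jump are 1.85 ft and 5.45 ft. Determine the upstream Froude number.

For a rectangular channel the momentum equation gives q² = ½·g·y₁·y₂·(y₁ + y₂) = ½×32.2×1.85×5.45×7.30 = 1185.
q = √1185 = 34.4 ft²/s.
V₁ = q/y₁ = 18.6 ft/s; Fr₁ = V₁/√(g·y₁) = 2.41.

Fr₁ = 2.41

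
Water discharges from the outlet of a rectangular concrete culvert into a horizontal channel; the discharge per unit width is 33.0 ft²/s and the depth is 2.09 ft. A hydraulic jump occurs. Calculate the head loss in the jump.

ΔE = 0.469 ft

V₁ = q/y₁ = 33.0/2.09 = 15.8 ft/s. Fr₁ = V₁/√(g·y₁) = 15.8/√(32.2×2.09) = 1.92.
Bélanger equation: y₂/y₁ = ½[√(1 + 8Fr₁²) − 1] = ½[√30.64 − 1] = 2.27.
y₂ = 2.27 × 2.09 = 4.74 ft.
V₂ = q/y₂ = 33.0/4.74 = 6.96 ft/s. E₁ = y₁ + V₁²/2g = 5.96 ft; E₂ = y₂ + V₂²/2g = 5.49 ft. ΔE = E₁ − E₂ = 0.469 ft.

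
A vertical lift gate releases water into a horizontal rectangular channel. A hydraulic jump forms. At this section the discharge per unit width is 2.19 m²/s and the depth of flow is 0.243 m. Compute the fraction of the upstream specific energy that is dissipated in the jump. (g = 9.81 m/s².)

V₁ = q/y₁ = 2.19/0.243 = 9.01 m/s. Fr₁ = V₁/√(g·y₁) = 9.01/√(9.81×0.243) = 5.84.
Conjugate-depth relation: y₂/y₁ = ½[√(1 + 8Fr₁²) − 1] = ½[√273.6 − 1] = 7.77.
y₂ = 7.77 × 0.243 = 1.89 m.
E₁ = y₁ + V₁²/2g = 4.38 m. ΔE = (y₂ − y₁)³/(4y₁y₂) = 2.43 m. ΔE/E₁ = 2.43/4.38 = 0.554.

ΔE/E₁ = 0.554 (55.4%)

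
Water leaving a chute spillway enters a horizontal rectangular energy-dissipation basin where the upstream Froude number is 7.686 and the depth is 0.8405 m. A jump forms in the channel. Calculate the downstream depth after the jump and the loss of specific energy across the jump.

y₂ = 8.725 m; ΔE = 16.71 m

Fr₁ = 7.686 (given).
Sequent-depth ratio: y₂/y₁ = ½[√(1 + 8Fr₁²) − 1] = ½[√473.60 − 1] = 10.38.
y₂ = 10.38 × 0.8405 = 8.725 m.
Head loss: ΔE = (y₂ − y₁)³/(4y₁y₂) = (8.725 − 0.8405)³/(4×0.8405×8.725) = 490.2/29.33 = 16.71 m.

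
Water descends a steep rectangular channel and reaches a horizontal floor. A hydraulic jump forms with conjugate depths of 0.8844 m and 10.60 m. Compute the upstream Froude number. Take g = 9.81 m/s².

Fr₁ = 8.822

For a rectangular channel the momentum equation gives q² = ½·g·y₁·y₂·(y₁ + y₂) = ½×9.81×0.8844×10.60×11.48 = 528.1.
q = √528.1 = 22.98 m²/s.
V₁ = q/y₁ = 25.98 m/s; Fr₁ = V₁/√(g·y₁) = 8.822.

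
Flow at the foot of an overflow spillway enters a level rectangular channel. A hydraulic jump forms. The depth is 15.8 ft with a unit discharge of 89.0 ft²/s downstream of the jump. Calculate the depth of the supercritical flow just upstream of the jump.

V₂ = q/y₂ = 89.0/15.8 = 5.63 ft/s; Fr₂ = V₂/√(g·y₂) = 0.250.
From the momentum equation (using Fr₂), y₁/y₂ = ½[√(1 + 8Fr₂²) − 1] = ½[√1.499 − 1] = 0.112.
y₁ = 0.112 × 15.8 = 1.77 ft.

y₁ = 1.77 ft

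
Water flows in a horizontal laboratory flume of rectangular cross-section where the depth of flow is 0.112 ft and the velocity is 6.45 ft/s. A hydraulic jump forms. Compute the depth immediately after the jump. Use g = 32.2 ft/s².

Fr₁ = V₁/√(g·y₁) = 6.45/√(32.2×0.112) = 3.40.
Bélanger equation: y₂/y₁ = ½[√(1 + 8Fr₁²) − 1] = ½[√93.29 − 1] = 4.33.
y₂ = 4.33 × 0.112 = 0.485 ft.

y₂ = 0.485 ft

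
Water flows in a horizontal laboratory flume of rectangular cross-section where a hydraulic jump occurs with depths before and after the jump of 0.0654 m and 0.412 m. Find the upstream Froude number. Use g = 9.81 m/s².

For a rectangular channel the momentum equation gives q² = ½·g·y₁·y₂·(y₁ + y₂) = ½×9.81×0.0654×0.412×0.477 = 0.0631.
q = √0.0631 = 0.251 m²/s.
V₁ = q/y₁ = 3.84 m/s; Fr₁ = V₁/√(g·y₁) = 4.80.

Fr₁ = 4.80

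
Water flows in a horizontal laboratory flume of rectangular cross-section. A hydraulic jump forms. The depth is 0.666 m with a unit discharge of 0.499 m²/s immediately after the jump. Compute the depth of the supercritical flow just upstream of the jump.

V₂ = q/y₂ = 0.499/0.666 = 0.749 m/s; Fr₂ = V₂/√(g·y₂) = 0.293.
Applying the sequent-depth relation in reverse, y₁/y₂ = ½[√(1 + 8Fr₂²) − 1] = ½[√1.687 − 1] = 0.149.
y₁ = 0.149 × 0.666 = 0.0996 m.

y₁ = 0.0996 m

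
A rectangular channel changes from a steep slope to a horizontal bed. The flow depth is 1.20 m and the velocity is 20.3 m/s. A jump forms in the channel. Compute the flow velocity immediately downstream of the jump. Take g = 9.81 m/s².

Fr₁ = V₁/√(g·y₁) = 20.3/√(9.81×1.20) = 5.92.
Bélanger equation: y₂/y₁ = ½[√(1 + 8Fr₁²) − 1] = ½[√281.0 − 1] = 7.88.
y₂ = 7.88 × 1.20 = 9.46 m.
q = V₁·y₁ = 20.3 × 1.20 = 24.4 m²/s.
V₂ = q/y₂ = 24.4/9.46 = 2.58 m/s.

V₂ = 2.58 m/s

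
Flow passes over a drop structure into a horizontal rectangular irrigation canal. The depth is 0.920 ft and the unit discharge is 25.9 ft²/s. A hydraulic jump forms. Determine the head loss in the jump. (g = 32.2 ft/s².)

ΔE = 6.68 ft

V₁ = q/y₁ = 25.9/0.920 = 28.2 ft/s. Fr₁ = V₁/√(g·y₁) = 28.2/√(32.2×0.920) = 5.17.
From the momentum equation for a rectangular channel, y₂/y₁ = ½[√(1 + 8Fr₁²) − 1] = ½[√215.0 − 1] = 6.83.
y₂ = 6.83 × 0.920 = 6.29 ft.
V₂ = q/y₂ = 25.9/6.29 = 4.12 ft/s. E₁ = y₁ + V₁²/2g = 13.2 ft; E₂ = y₂ + V₂²/2g = 6.55 ft. ΔE = E₁ − E₂ = 6.68 ft.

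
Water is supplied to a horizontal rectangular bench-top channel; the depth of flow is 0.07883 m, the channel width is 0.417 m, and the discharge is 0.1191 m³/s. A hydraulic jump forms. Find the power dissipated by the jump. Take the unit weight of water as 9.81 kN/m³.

q = Q/b = 0.1191/0.417 = 0.2856 m²/s; V₁ = q/y₁ = 3.623 m/s. Fr₁ = V₁/√(g·y₁) = 4.120.
From the momentum equation for a rectangular channel, y₂/y₁ = ½[√(1 + 8Fr₁²) − 1] = ½[√136.80 − 1] = 5.348.
y₂ = 5.348 × 0.07883 = 0.4216 m.
V₂ = q/y₂ = 0.2856/0.4216 = 0.6775 m/s. E₁ = y₁ + V₁²/2g = 0.7479 m; E₂ = y₂ + V₂²/2g = 0.4450 m. ΔE = E₁ − E₂ = 0.3029 m.
P = γ·Q·ΔE = 9.81 × 0.1191 × 0.3029 = 0.3539 kW.

P = 0.3539 kW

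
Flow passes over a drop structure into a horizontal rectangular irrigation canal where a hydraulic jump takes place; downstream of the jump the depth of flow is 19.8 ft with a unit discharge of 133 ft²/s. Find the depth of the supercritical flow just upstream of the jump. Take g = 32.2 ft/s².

V₂ = q/y₂ = 133/19.8 = 6.72 ft/s; Fr₂ = V₂/√(g·y₂) = 0.266.
The Bélanger relation is symmetric: y₁/y₂ = ½[√(1 + 8Fr₂²) − 1] = ½[√1.566 − 1] = 0.126.
y₁ = 0.126 × 19.8 = 2.49 ft.

y₁ = 2.49 ft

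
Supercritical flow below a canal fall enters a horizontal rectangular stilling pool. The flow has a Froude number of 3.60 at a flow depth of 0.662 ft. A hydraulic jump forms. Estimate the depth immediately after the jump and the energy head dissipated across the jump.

Fr₁ = 3.60 (given).
By Bélanger, y₂/y₁ = ½[√(1 + 8Fr₁²) − 1] = ½[√104.7 − 1] = 4.62.
y₂ = 4.62 × 0.662 = 3.06 ft.
V₁ = Fr₁·√(g·y₁) = 3.60×√(32.2×0.662) = 16.6 ft/s; q = V₁·y₁ = 11.0 ft²/s. V₂ = q/y₂ = 11.0/3.06 = 3.60 ft/s. E₁ = y₁ + V₁²/2g = 4.95 ft; E₂ = y₂ + V₂²/2g = 3.26 ft. ΔE = E₁ − E₂ = 1.69 ft.

y₂ = 3.06 ft; ΔE = 1.69 ft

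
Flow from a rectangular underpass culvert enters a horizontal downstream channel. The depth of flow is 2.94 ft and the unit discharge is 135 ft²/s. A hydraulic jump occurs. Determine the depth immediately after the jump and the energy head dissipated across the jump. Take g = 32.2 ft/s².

V₁ = q/y₁ = 135/2.94 = 45.9 ft/s. Fr₁ = V₁/√(g·y₁) = 45.9/√(32.2×2.94) = 4.72.
Conjugate-depth relation: y₂/y₁ = ½[√(1 + 8Fr₁²) − 1] = ½[√179.2 − 1] = 6.19.
y₂ = 6.19 × 2.94 = 18.2 ft.
V₂ = q/y₂ = 135/18.2 = 7.41 ft/s. E₁ = y₁ + V₁²/2g = 35.7 ft; E₂ = y₂ + V₂²/2g = 19.1 ft. ΔE = E₁ − E₂ = 16.6 ft.

y₂ = 18.2 ft; ΔE = 16.6 ft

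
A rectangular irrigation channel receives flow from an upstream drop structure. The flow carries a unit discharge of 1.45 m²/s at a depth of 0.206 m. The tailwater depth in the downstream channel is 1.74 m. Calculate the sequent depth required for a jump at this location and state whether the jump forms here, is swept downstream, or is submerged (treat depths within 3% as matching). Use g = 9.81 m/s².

y₂ = 1.34 m; the jump is submerged

V₁ = q/y₁ = 1.45/0.206 = 7.04 m/s. Fr₁ = V₁/√(g·y₁) = 7.04/√(9.81×0.206) = 4.95.
Sequent-depth ratio: y₂/y₁ = ½[√(1 + 8Fr₁²) − 1] = ½[√197.1 − 1] = 6.52.
y₂ = 6.52 × 0.206 = 1.34 m.
Tailwater y_tw = 1.74 m: y_tw > y₂, so the jump is submerged.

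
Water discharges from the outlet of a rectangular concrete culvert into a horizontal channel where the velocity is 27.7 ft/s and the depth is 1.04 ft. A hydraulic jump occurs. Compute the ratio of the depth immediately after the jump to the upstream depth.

Fr₁ = V₁/√(g·y₁) = 27.7/√(32.2×1.04) = 4.79.
Bélanger equation: y₂/y₁ = ½[√(1 + 8Fr₁²) − 1] = ½[√184.3 − 1] = 6.29.

y₂/y₁ = 6.29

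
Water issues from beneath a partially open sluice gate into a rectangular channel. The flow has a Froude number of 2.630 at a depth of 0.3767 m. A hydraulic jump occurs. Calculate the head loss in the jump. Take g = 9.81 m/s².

ΔE = 0.3310 m

Fr₁ = 2.630 (given).
Bélanger equation: y₂/y₁ = ½[√(1 + 8Fr₁²) − 1] = ½[√56.335 − 1] = 3.253.
y₂ = 3.253 × 0.3767 = 1.225 m.
Head loss: ΔE = (y₂ − y₁)³/(4y₁y₂) = (1.225 − 0.3767)³/(4×0.3767×1.225) = 0.6112/1.846 = 0.3310 m.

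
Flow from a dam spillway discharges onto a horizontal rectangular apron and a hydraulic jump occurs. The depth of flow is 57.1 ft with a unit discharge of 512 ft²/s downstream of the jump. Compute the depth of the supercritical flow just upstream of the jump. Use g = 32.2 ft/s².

V₂ = q/y₂ = 512/57.1 = 8.97 ft/s; Fr₂ = V₂/√(g·y₂) = 0.209.
Applying the sequent-depth relation in reverse, y₁/y₂ = ½[√(1 + 8Fr₂²) − 1] = ½[√1.350 − 1] = 0.0809.
y₁ = 0.0809 × 57.1 = 4.62 ft.

y₁ = 4.62 ft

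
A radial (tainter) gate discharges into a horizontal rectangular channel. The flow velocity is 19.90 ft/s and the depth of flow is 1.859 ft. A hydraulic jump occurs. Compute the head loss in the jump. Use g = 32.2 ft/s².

Fr₁ = V₁/√(g·y₁) = 19.90/√(32.2×1.859) = 2.572.
From the momentum equation for a rectangular channel, y₂/y₁ = ½[√(1 + 8Fr₁²) − 1] = ½[√53.925 − 1] = 3.172.
y₂ = 3.172 × 1.859 = 5.896 ft.
q = V₁·y₁ = 19.90 × 1.859 = 36.99 ft²/s. V₂ = q/y₂ = 36.99/5.896 = 6.274 ft/s. E₁ = y₁ + V₁²/2g = 8.008 ft; E₂ = y₂ + V₂²/2g = 6.507 ft. ΔE = E₁ − E₂ = 1.501 ft.

ΔE = 1.501 ft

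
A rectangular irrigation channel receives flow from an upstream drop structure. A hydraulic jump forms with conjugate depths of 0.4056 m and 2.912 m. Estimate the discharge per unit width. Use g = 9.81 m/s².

q = 4.384 m²/s

For a rectangular channel the momentum equation gives q² = ½·g·y₁·y₂·(y₁ + y₂) = ½×9.81×0.4056×2.912×3.318 = 19.22.
q = √19.22 = 4.384 m²/s.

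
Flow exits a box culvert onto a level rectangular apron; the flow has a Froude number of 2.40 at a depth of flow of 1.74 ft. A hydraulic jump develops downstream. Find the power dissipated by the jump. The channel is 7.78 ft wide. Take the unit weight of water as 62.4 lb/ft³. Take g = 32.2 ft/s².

Fr₁ = 2.40 (given).
Conjugate-depth relation: y₂/y₁ = ½[√(1 + 8Fr₁²) − 1] = ½[√47.08 − 1] = 2.93.
y₂ = 2.93 × 1.74 = 5.10 ft.
Head loss: ΔE = (y₂ − y₁)³/(4y₁y₂) = (5.10 − 1.74)³/(4×1.74×5.10) = 37.9/35.5 = 1.07 ft.
V₁ = Fr₁·√(g·y₁) = 2.40×√(32.2×1.74) = 18.0 ft/s; q = V₁·y₁ = 31.3 ft²/s. Q = q·b = 31.3 × 7.78 = 243 cfs. P = γ·Q·ΔE/550 = 62.4 × 243 × 1.07 / 550 = 29.5 hp.

P = 29.5 hp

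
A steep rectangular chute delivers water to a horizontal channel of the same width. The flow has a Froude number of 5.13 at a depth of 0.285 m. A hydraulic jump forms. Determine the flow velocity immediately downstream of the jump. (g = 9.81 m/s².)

V₂ = 1.27 m/s

Fr₁ = 5.13 (given).
Sequent-depth ratio: y₂/y₁ = ½[√(1 + 8Fr₁²) − 1] = ½[√211.5 − 1] = 6.77.
y₂ = 6.77 × 0.285 = 1.93 m.
V₁ = Fr₁·√(g·y₁) = 5.13×√(9.81×0.285) = 8.58 m/s; q = V₁·y₁ = 2.44 m²/s.
V₂ = q/y₂ = 2.44/1.93 = 1.27 m/s.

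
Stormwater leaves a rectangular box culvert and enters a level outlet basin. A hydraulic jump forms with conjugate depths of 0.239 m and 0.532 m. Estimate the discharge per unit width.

q = 0.693 m²/s

For a rectangular channel the momentum equation gives q² = ½·g·y₁·y₂·(y₁ + y₂) = ½×9.81×0.239×0.532×0.771 = 0.481.
q = √0.481 = 0.693 m²/s.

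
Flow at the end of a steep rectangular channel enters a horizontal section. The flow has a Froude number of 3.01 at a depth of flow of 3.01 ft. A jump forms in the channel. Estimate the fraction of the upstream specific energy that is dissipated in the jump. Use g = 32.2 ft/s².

Fr₁ = 3.01 (given).
Bélanger equation: y₂/y₁ = ½[√(1 + 8Fr₁²) − 1] = ½[√73.48 − 1] = 3.79.
y₂ = 3.79 × 3.01 = 11.4 ft.
E₁ = y₁(1 + Fr₁²/2) = 3.01×(1 + 3.01²/2) = 16.6 ft. ΔE = (y₂ − y₁)³/(4y₁y₂) = 4.30 ft. ΔE/E₁ = 4.30/16.6 = 0.258.

ΔE/E₁ = 0.258 (25.8%)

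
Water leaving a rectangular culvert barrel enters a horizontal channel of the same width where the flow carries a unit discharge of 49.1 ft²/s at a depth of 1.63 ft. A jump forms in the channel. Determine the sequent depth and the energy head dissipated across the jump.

y₂ = 8.80 ft; ΔE = 6.43 ft

V₁ = q/y₁ = 49.1/1.63 = 30.1 ft/s. Fr₁ = V₁/√(g·y₁) = 30.1/√(32.2×1.63) = 4.16.
Bélanger equation: y₂/y₁ = ½[√(1 + 8Fr₁²) − 1] = ½[√139.3 − 1] = 5.40.
y₂ = 5.40 × 1.63 = 8.80 ft.
V₂ = q/y₂ = 49.1/8.80 = 5.58 ft/s. E₁ = y₁ + V₁²/2g = 15.7 ft; E₂ = y₂ + V₂²/2g = 9.29 ft. ΔE = E₁ − E₂ = 6.43 ft.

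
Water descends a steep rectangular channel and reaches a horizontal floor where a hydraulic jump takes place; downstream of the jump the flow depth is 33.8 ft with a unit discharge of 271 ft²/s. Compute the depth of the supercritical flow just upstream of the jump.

y₁ = 3.61 ft

V₂ = q/y₂ = 271/33.8 = 8.02 ft/s; Fr₂ = V₂/√(g·y₂) = 0.243.
The Bélanger relation is symmetric: y₁/y₂ = ½[√(1 + 8Fr₂²) − 1] = ½[√1.473 − 1] = 0.107.
y₁ = 0.107 × 33.8 = 3.61 ft.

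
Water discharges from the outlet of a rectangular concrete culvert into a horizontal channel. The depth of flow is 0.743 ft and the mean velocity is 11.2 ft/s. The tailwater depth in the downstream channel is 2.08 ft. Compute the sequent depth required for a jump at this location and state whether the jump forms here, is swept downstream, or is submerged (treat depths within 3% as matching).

y₂ = 2.06 ft; the jump forms here

Fr₁ = V₁/√(g·y₁) = 11.2/√(32.2×0.743) = 2.29.
Bélanger equation: y₂/y₁ = ½[√(1 + 8Fr₁²) − 1] = ½[√42.95 − 1] = 2.78.
y₂ = 2.78 × 0.743 = 2.06 ft.
Tailwater y_tw = 2.08 ft: y_tw ≈ y₂, so the jump forms here.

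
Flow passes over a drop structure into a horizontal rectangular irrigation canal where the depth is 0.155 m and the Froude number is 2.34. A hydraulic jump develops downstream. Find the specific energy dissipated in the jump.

ΔE = 0.0857 m

Fr₁ = 2.34 (given).
From the momentum equation for a rectangular channel, y₂/y₁ = ½[√(1 + 8Fr₁²) − 1] = ½[√44.80 − 1] = 2.85.
y₂ = 2.85 × 0.155 = 0.441 m.
Head loss: ΔE = (y₂ − y₁)³/(4y₁y₂) = (0.441 − 0.155)³/(4×0.155×0.441) = 0.0235/0.274 = 0.0857 m.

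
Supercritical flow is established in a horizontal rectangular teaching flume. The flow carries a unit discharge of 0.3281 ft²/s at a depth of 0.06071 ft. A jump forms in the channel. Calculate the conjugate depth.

y₂ = 0.3029 ft

V₁ = q/y₁ = 0.3281/0.06071 = 5.404 ft/s. Fr₁ = V₁/√(g·y₁) = 5.404/√(32.2×0.06071) = 3.865.
Bélanger equation: y₂/y₁ = ½[√(1 + 8Fr₁²) − 1] = ½[√120.53 − 1] = 4.989.
y₂ = 4.989 × 0.06071 = 0.3029 ft.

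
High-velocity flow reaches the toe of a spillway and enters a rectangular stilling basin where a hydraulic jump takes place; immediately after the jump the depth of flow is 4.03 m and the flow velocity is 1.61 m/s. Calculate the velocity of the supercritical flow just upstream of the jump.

V₁ = 13.7 m/s

Fr₂ = V₂/√(g·y₂) = 1.61/√(9.81×4.03) = 0.256.
Since the conjugate-depth ratio holds either way, y₁/y₂ = ½[√(1 + 8Fr₂²) − 1] = ½[√1.525 − 1] = 0.117.
y₁ = 0.117 × 4.03 = 0.473 m.
V₁ = q/y₁ = 6.49/0.473 = 13.7 m/s.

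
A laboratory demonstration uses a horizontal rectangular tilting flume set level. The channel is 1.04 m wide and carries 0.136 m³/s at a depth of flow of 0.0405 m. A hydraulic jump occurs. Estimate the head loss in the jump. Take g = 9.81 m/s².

q = Q/b = 0.136/1.04 = 0.131 m²/s; V₁ = q/y₁ = 3.23 m/s. Fr₁ = V₁/√(g·y₁) = 5.12.
By Bélanger, y₂/y₁ = ½[√(1 + 8Fr₁²) − 1] = ½[√210.9 − 1] = 6.76.
y₂ = 6.76 × 0.0405 = 0.274 m.
V₂ = q/y₂ = 0.131/0.274 = 0.478 m/s. E₁ = y₁ + V₁²/2g = 0.572 m; E₂ = y₂ + V₂²/2g = 0.285 m. ΔE = E₁ − E₂ = 0.286 m.

ΔE = 0.286 m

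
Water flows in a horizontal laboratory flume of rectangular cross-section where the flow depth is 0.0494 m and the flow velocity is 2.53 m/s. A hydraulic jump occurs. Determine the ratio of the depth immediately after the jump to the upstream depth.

Fr₁ = V₁/√(g·y₁) = 2.53/√(9.81×0.0494) = 3.63.
By Bélanger, y₂/y₁ = ½[√(1 + 8Fr₁²) − 1] = ½[√106.7 − 1] = 4.66.

y₂/y₁ = 4.66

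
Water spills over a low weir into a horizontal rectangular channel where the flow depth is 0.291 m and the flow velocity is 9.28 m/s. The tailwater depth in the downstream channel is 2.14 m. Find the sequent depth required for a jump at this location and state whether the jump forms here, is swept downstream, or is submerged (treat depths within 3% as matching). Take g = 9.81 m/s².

y₂ = 2.12 m; the jump forms here

Fr₁ = V₁/√(g·y₁) = 9.28/√(9.81×0.291) = 5.49.
Conjugate-depth relation: y₂/y₁ = ½[√(1 + 8Fr₁²) − 1] = ½[√242.3 − 1] = 7.28.
y₂ = 7.28 × 0.291 = 2.12 m.
Tailwater y_tw = 2.14 m: y_tw ≈ y₂, so the jump forms here.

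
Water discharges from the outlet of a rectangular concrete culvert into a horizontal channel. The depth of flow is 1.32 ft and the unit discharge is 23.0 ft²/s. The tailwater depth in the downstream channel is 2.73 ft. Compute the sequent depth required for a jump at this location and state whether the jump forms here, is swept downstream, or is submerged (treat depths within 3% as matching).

y₂ = 4.37 ft; the jump is swept downstream

V₁ = q/y₁ = 23.0/1.32 = 17.4 ft/s. Fr₁ = V₁/√(g·y₁) = 17.4/√(32.2×1.32) = 2.67.
By Bélanger, y₂/y₁ = ½[√(1 + 8Fr₁²) − 1] = ½[√58.14 − 1] = 3.31.
y₂ = 3.31 × 1.32 = 4.37 ft.
Tailwater y_tw = 2.73 ft: y_tw < y₂, so the jump is swept downstream.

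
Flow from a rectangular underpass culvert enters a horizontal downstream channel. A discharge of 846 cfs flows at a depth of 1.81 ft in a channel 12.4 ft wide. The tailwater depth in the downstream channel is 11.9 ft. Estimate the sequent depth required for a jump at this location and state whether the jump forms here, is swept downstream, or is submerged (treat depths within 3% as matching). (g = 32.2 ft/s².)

q = Q/b = 846/12.4 = 68.2 ft²/s; V₁ = q/y₁ = 37.7 ft/s. Fr₁ = V₁/√(g·y₁) = 4.94.
From the momentum equation for a rectangular channel, y₂/y₁ = ½[√(1 + 8Fr₁²) − 1] = ½[√196.0 − 1] = 6.50.
y₂ = 6.50 × 1.81 = 11.8 ft.
Tailwater y_tw = 11.9 ft: y_tw ≈ y₂, so the jump forms here.

y₂ = 11.8 ft; the jump forms here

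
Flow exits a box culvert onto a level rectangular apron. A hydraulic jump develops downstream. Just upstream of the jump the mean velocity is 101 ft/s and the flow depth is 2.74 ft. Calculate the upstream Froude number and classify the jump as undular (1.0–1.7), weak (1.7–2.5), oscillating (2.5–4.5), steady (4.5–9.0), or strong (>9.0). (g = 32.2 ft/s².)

Fr₁ = 10.8; strong jump

Fr₁ = V₁/√(g·y₁) = 101/√(32.2×2.74) = 10.8.
Fr₁ = 10.8 lies in the strong range.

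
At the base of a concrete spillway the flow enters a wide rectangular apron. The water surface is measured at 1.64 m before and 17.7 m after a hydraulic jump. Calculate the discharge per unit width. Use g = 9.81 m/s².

For a rectangular channel the momentum equation gives q² = ½·g·y₁·y₂·(y₁ + y₂) = ½×9.81×1.64×17.7×19.3 = 2754.
q = √2754 = 52.5 m²/s.

q = 52.5 m²/s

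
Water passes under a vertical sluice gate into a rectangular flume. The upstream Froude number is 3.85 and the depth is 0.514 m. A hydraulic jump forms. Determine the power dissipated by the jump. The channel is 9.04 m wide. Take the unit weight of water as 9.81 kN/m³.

Fr₁ = 3.85 (given).
By Bélanger, y₂/y₁ = ½[√(1 + 8Fr₁²) − 1] = ½[√119.6 − 1] = 4.97.
y₂ = 4.97 × 0.514 = 2.55 m.
V₁ = Fr₁·√(g·y₁) = 3.85×√(9.81×0.514) = 8.65 m/s; q = V₁·y₁ = 4.44 m²/s. V₂ = q/y₂ = 4.44/2.55 = 1.74 m/s. E₁ = y₁ + V₁²/2g = 4.32 m; E₂ = y₂ + V₂²/2g = 2.71 m. ΔE = E₁ − E₂ = 1.62 m.
Q = q·b = 4.44 × 9.04 = 40.2 m³/s. P = γ·Q·ΔE = 9.81 × 40.2 × 1.62 = 637 kW.

P = 637 kW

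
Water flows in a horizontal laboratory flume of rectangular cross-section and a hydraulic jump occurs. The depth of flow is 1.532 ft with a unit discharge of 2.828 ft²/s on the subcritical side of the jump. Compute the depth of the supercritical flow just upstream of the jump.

V₂ = q/y₂ = 2.828/1.532 = 1.846 ft/s; Fr₂ = V₂/√(g·y₂) = 0.2628.
Since the conjugate-depth ratio holds either way, y₁/y₂ = ½[√(1 + 8Fr₂²) − 1] = ½[√1.5526 − 1] = 0.1230.
y₁ = 0.1230 × 1.532 = 0.1885 ft.

y₁ = 0.1885 ft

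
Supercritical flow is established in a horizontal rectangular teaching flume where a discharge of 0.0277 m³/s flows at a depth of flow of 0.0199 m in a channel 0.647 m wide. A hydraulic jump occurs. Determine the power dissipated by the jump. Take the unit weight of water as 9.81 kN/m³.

P = 0.0333 kW

q = Q/b = 0.0277/0.647 = 0.0428 m²/s; V₁ = q/y₁ = 2.15 m/s. Fr₁ = V₁/√(g·y₁) = 4.87.
Bélanger equation: y₂/y₁ = ½[√(1 + 8Fr₁²) − 1] = ½[√190.7 − 1] = 6.40.
y₂ = 6.40 × 0.0199 = 0.127 m.
V₂ = q/y₂ = 0.0428/0.127 = 0.336 m/s. E₁ = y₁ + V₁²/2g = 0.256 m; E₂ = y₂ + V₂²/2g = 0.133 m. ΔE = E₁ − E₂ = 0.123 m.
P = γ·Q·ΔE = 9.81 × 0.0277 × 0.123 = 0.0333 kW.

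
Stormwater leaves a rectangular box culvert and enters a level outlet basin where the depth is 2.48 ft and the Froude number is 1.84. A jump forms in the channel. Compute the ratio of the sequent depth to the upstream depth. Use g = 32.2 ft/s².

y₂/y₁ = 2.15

Fr₁ = 1.84 (given).
Bélanger equation: y₂/y₁ = ½[√(1 + 8Fr₁²) − 1] = ½[√28.08 − 1] = 2.15.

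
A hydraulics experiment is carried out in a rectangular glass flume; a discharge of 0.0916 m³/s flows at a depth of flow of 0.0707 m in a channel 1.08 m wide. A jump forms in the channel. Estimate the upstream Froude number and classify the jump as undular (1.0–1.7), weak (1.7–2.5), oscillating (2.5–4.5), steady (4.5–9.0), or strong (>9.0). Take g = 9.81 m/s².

q = Q/b = 0.0916/1.08 = 0.0848 m²/s; V₁ = q/y₁ = 1.20 m/s. Fr₁ = V₁/√(g·y₁) = 1.44.
Fr₁ = 1.44 lies in the undular range.

Fr₁ = 1.44; undular jump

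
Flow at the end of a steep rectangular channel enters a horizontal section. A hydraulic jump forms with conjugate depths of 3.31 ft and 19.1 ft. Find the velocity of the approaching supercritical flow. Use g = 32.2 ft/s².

For a rectangular channel the momentum equation gives q² = ½·g·y₁·y₂·(y₁ + y₂) = ½×32.2×3.31×19.1×22.4 = 22810.
q = √22810 = 151 ft²/s.
V₁ = q/y₁ = 151/3.31 = 45.6 ft/s.

V₁ = 45.6 ft/s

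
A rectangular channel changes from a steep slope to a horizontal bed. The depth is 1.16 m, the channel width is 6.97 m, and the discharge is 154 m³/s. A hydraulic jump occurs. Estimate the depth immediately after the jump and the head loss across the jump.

q = Q/b = 154/6.97 = 22.1 m²/s; V₁ = q/y₁ = 19.0 m/s. Fr₁ = V₁/√(g·y₁) = 5.65.
By Bélanger, y₂/y₁ = ½[√(1 + 8Fr₁²) − 1] = ½[√256.0 − 1] = 7.50.
y₂ = 7.50 × 1.16 = 8.70 m.
V₂ = q/y₂ = 22.1/8.70 = 2.54 m/s. E₁ = y₁ + V₁²/2g = 19.7 m; E₂ = y₂ + V₂²/2g = 9.03 m. ΔE = E₁ − E₂ = 10.6 m.

y₂ = 8.70 m; ΔE = 10.6 m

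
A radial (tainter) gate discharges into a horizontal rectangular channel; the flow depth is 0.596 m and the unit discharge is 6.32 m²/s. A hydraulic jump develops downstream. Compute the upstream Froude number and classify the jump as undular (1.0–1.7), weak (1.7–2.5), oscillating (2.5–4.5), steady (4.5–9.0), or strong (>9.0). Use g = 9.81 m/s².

Fr₁ = 4.39; oscillating jump

V₁ = q/y₁ = 6.32/0.596 = 10.6 m/s. Fr₁ = V₁/√(g·y₁) = 10.6/√(9.81×0.596) = 4.39.
Fr₁ = 4.39 lies in the oscillating range.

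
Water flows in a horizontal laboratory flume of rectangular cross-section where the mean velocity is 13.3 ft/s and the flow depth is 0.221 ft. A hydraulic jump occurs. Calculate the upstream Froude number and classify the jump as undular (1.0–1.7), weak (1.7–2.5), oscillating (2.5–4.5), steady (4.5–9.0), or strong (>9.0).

Fr₁ = 4.99; steady jump

Fr₁ = V₁/√(g·y₁) = 13.3/√(32.2×0.221) = 4.99.
Fr₁ = 4.99 lies in the steady range.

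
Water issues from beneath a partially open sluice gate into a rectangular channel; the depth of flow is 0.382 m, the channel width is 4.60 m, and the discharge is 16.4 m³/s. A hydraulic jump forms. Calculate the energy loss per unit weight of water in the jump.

ΔE = 2.29 m

q = Q/b = 16.4/4.60 = 3.57 m²/s; V₁ = q/y₁ = 9.33 m/s. Fr₁ = V₁/√(g·y₁) = 4.82.
Bélanger equation: y₂/y₁ = ½[√(1 + 8Fr₁²) − 1] = ½[√187.0 − 1] = 6.34.
y₂ = 6.34 × 0.382 = 2.42 m.
Head loss: ΔE = (y₂ − y₁)³/(4y₁y₂) = (2.42 − 0.382)³/(4×0.382×2.42) = 8.47/3.70 = 2.29 m.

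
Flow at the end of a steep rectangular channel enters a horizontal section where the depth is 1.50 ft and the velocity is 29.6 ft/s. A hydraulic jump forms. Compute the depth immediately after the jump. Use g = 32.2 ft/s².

y₂ = 8.32 ft

Fr₁ = V₁/√(g·y₁) = 29.6/√(32.2×1.50) = 4.26.
Conjugate-depth relation: y₂/y₁ = ½[√(1 + 8Fr₁²) − 1] = ½[√146.1 − 1] = 5.54.
y₂ = 5.54 × 1.50 = 8.32 ft.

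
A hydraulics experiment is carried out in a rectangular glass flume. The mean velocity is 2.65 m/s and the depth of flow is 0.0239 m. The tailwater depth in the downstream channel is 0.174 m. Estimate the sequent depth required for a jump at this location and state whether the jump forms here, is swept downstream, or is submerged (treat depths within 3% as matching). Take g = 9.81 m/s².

y₂ = 0.173 m; the jump forms here

Fr₁ = V₁/√(g·y₁) = 2.65/√(9.81×0.0239) = 5.47.
From the momentum equation for a rectangular channel, y₂/y₁ = ½[√(1 + 8Fr₁²) − 1] = ½[√240.6 − 1] = 7.26.
y₂ = 7.26 × 0.0239 = 0.173 m.
Tailwater y_tw = 0.174 m: y_tw ≈ y₂, so the jump forms here.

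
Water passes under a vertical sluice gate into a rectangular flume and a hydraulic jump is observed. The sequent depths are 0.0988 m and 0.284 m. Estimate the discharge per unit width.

q = 0.230 m²/s

For a rectangular channel the momentum equation gives q² = ½·g·y₁·y₂·(y₁ + y₂) = ½×9.81×0.0988×0.284×0.383 = 0.0527.
q = √0.0527 = 0.230 m²/s.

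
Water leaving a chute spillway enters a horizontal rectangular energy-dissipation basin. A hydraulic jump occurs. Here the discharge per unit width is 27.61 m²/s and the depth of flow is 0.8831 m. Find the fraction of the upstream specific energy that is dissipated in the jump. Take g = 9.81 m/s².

V₁ = q/y₁ = 27.61/0.8831 = 31.26 m/s. Fr₁ = V₁/√(g·y₁) = 31.26/√(9.81×0.8831) = 10.62.
From the momentum equation for a rectangular channel, y₂/y₁ = ½[√(1 + 8Fr₁²) − 1] = ½[√903.66 − 1] = 14.53.
y₂ = 14.53 × 0.8831 = 12.83 m.
E₁ = y₁ + V₁²/2g = 50.70 m. ΔE = (y₂ − y₁)³/(4y₁y₂) = 37.64 m. ΔE/E₁ = 37.64/50.70 = 0.742.

ΔE/E₁ = 0.742 (74.2%)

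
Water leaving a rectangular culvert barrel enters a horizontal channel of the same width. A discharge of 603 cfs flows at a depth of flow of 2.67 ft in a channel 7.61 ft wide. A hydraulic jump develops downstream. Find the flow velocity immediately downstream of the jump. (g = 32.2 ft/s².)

q = Q/b = 603/7.61 = 79.2 ft²/s; V₁ = q/y₁ = 29.7 ft/s. Fr₁ = V₁/√(g·y₁) = 3.20.
Sequent-depth ratio: y₂/y₁ = ½[√(1 + 8Fr₁²) − 1] = ½[√82.95 − 1] = 4.05.
y₂ = 4.05 × 2.67 = 10.8 ft.
V₂ = q/y₂ = 79.2/10.8 = 7.32 ft/s.

V₂ = 7.32 ft/s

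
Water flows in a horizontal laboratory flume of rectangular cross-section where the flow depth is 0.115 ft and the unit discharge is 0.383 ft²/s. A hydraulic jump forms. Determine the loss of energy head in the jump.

ΔE = 0.0143 ft

V₁ = q/y₁ = 0.383/0.115 = 3.33 ft/s. Fr₁ = V₁/√(g·y₁) = 3.33/√(32.2×0.115) = 1.73.
Bélanger equation: y₂/y₁ = ½[√(1 + 8Fr₁²) − 1] = ½[√24.96 − 1] = 2.00.
y₂ = 2.00 × 0.115 = 0.230 ft.
Head loss: ΔE = (y₂ − y₁)³/(4y₁y₂) = (0.230 − 0.115)³/(4×0.115×0.230) = 0.00151/0.106 = 0.0143 ft.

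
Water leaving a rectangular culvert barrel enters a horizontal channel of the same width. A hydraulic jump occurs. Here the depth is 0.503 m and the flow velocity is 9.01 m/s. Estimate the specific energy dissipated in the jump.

ΔE = 1.85 m

Fr₁ = V₁/√(g·y₁) = 9.01/√(9.81×0.503) = 4.06.
By Bélanger, y₂/y₁ = ½[√(1 + 8Fr₁²) − 1] = ½[√132.6 − 1] = 5.26.
y₂ = 5.26 × 0.503 = 2.64 m.
q = V₁·y₁ = 9.01 × 0.503 = 4.53 m²/s. V₂ = q/y₂ = 4.53/2.64 = 1.71 m/s. E₁ = y₁ + V₁²/2g = 4.64 m; E₂ = y₂ + V₂²/2g = 2.79 m. ΔE = E₁ − E₂ = 1.85 m.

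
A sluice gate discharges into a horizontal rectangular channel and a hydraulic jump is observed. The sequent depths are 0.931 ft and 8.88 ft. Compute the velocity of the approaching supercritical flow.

For a rectangular channel the momentum equation gives q² = ½·g·y₁·y₂·(y₁ + y₂) = ½×32.2×0.931×8.88×9.81 = 1306.
q = √1306 = 36.1 ft²/s.
V₁ = q/y₁ = 36.1/0.931 = 38.8 ft/s.

V₁ = 38.8 ft/s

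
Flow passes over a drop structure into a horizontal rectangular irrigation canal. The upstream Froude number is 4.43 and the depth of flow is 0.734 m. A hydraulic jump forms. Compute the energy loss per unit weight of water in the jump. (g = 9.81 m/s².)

ΔE = 3.48 m

Fr₁ = 4.43 (given).
By Bélanger, y₂/y₁ = ½[√(1 + 8Fr₁²) − 1] = ½[√158.0 − 1] = 5.78.
y₂ = 5.78 × 0.734 = 4.25 m.
Head loss: ΔE = (y₂ − y₁)³/(4y₁y₂) = (4.25 − 0.734)³/(4×0.734×4.25) = 43.3/12.5 = 3.48 m.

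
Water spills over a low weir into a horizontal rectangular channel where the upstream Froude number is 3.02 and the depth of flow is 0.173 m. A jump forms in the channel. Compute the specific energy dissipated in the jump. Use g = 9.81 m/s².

ΔE = 0.250 m

Fr₁ = 3.02 (given).
Bélanger equation: y₂/y₁ = ½[√(1 + 8Fr₁²) − 1] = ½[√73.96 − 1] = 3.80.
y₂ = 3.80 × 0.173 = 0.657 m.
V₁ = Fr₁·√(g·y₁) = 3.02×√(9.81×0.173) = 3.93 m/s; q = V₁·y₁ = 0.681 m²/s. V₂ = q/y₂ = 0.681/0.657 = 1.04 m/s. E₁ = y₁ + V₁²/2g = 0.962 m; E₂ = y₂ + V₂²/2g = 0.712 m. ΔE = E₁ − E₂ = 0.250 m.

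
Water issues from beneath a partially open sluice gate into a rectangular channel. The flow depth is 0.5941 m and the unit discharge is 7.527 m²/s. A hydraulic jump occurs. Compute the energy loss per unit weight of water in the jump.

ΔE = 4.483 m

V₁ = q/y₁ = 7.527/0.5941 = 12.67 m/s. Fr₁ = V₁/√(g·y₁) = 12.67/√(9.81×0.5941) = 5.248.
Bélanger equation: y₂/y₁ = ½[√(1 + 8Fr₁²) − 1] = ½[√221.34 − 1] = 6.939.
y₂ = 6.939 × 0.5941 = 4.122 m.
V₂ = q/y₂ = 7.527/4.122 = 1.826 m/s. E₁ = y₁ + V₁²/2g = 8.775 m; E₂ = y₂ + V₂²/2g = 4.292 m. ΔE = E₁ − E₂ = 4.483 m.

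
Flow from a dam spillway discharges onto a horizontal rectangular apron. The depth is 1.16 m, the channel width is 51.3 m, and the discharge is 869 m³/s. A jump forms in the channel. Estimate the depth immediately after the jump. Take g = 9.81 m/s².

y₂ = 6.55 m

q = Q/b = 869/51.3 = 16.9 m²/s; V₁ = q/y₁ = 14.6 m/s. Fr₁ = V₁/√(g·y₁) = 4.33.
From the momentum equation for a rectangular channel, y₂/y₁ = ½[√(1 + 8Fr₁²) − 1] = ½[√150.9 − 1] = 5.64.
y₂ = 5.64 × 1.16 = 6.55 m.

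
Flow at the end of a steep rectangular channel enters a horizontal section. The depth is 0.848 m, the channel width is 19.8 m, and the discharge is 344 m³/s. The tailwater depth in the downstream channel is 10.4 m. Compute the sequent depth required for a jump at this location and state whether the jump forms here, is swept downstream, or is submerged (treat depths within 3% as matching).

q = Q/b = 344/19.8 = 17.4 m²/s; V₁ = q/y₁ = 20.5 m/s. Fr₁ = V₁/√(g·y₁) = 7.10.
Bélanger equation: y₂/y₁ = ½[√(1 + 8Fr₁²) − 1] = ½[√404.7 − 1] = 9.56.
y₂ = 9.56 × 0.848 = 8.11 m.
Tailwater y_tw = 10.4 m: y_tw > y₂, so the jump is submerged.

y₂ = 8.11 m; the jump is submerged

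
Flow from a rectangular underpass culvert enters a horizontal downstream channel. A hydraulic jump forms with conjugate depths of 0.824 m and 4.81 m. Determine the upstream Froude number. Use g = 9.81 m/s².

For a rectangular channel the momentum equation gives q² = ½·g·y₁·y₂·(y₁ + y₂) = ½×9.81×0.824×4.81×5.63 = 110.
q = √110 = 10.5 m²/s.
V₁ = q/y₁ = 12.7 m/s; Fr₁ = V₁/√(g·y₁) = 4.47.

Fr₁ = 4.47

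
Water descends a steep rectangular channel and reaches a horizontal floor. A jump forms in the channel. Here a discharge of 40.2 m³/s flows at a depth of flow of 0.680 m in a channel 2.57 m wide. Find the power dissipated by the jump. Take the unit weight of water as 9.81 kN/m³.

P = 7585 kW

q = Q/b = 40.2/2.57 = 15.6 m²/s; V₁ = q/y₁ = 23.0 m/s. Fr₁ = V₁/√(g·y₁) = 8.91.
Conjugate-depth relation: y₂/y₁ = ½[√(1 + 8Fr₁²) − 1] = ½[√635.6 − 1] = 12.1.
y₂ = 12.1 × 0.680 = 8.23 m.
V₂ = q/y₂ = 15.6/8.23 = 1.90 m/s. E₁ = y₁ + V₁²/2g = 27.6 m; E₂ = y₂ + V₂²/2g = 8.42 m. ΔE = E₁ − E₂ = 19.2 m.
P = γ·Q·ΔE = 9.81 × 40.2 × 19.2 = 7585 kW.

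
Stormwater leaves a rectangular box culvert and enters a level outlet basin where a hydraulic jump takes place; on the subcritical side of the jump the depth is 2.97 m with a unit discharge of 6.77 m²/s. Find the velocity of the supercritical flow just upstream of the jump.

V₂ = q/y₂ = 6.77/2.97 = 2.28 m/s; Fr₂ = V₂/√(g·y₂) = 0.422.
The Bélanger relation is symmetric: y₁/y₂ = ½[√(1 + 8Fr₂²) − 1] = ½[√2.427 − 1] = 0.279.
y₁ = 0.279 × 2.97 = 0.828 m.
V₁ = q/y₁ = 6.77/0.828 = 8.17 m/s.

V₁ = 8.17 m/s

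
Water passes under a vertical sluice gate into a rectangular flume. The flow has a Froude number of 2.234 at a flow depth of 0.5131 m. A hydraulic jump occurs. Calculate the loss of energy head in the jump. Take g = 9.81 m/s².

ΔE = 0.2330 m

Fr₁ = 2.234 (given).
Conjugate-depth relation: y₂/y₁ = ½[√(1 + 8Fr₁²) − 1] = ½[√40.926 − 1] = 2.699.
y₂ = 2.699 × 0.5131 = 1.385 m.
V₁ = Fr₁·√(g·y₁) = 2.234×√(9.81×0.5131) = 5.012 m/s; q = V₁·y₁ = 2.572 m²/s. V₂ = q/y₂ = 2.572/1.385 = 1.857 m/s. E₁ = y₁ + V₁²/2g = 1.793 m; E₂ = y₂ + V₂²/2g = 1.560 m. ΔE = E₁ − E₂ = 0.2330 m.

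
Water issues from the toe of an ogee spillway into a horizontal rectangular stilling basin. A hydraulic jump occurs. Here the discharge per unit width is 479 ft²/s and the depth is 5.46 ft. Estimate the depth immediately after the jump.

y₂ = 48.4 ft

V₁ = q/y₁ = 479/5.46 = 87.7 ft/s. Fr₁ = V₁/√(g·y₁) = 87.7/√(32.2×5.46) = 6.62.
Conjugate-depth relation: y₂/y₁ = ½[√(1 + 8Fr₁²) − 1] = ½[√351.2 − 1] = 8.87.
y₂ = 8.87 × 5.46 = 48.4 ft.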